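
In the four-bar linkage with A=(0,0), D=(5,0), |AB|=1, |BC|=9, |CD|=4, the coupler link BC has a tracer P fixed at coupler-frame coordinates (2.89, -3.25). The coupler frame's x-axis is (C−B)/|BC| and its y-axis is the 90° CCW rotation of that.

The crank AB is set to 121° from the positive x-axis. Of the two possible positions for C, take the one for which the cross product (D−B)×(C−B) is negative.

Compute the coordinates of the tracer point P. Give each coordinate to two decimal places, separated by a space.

0.68 -3.32

A=(0,0), D=(5.00,0)
B = A + 1.00·(cos121°, sin121°) = (-0.5150, 0.8572)
|BD| = 5.5813
circle(B,9.00) ∩ circle(D,4.00): a=8.6137, h=2.6085
  candidates: C₊=(8.3971,2.1118) cross=14.559; C₋=(7.5958,-3.0433) cross=-14.559
  mode - wants cross < 0 → take C=(7.5958,-3.0433) (cross=-14.559)
ex = (C−B)/|BC| = (0.9012,-0.4334); ey = (0.4334,0.9012)
P = B + 2.89·ex + -3.25·ey = (0.6810,-3.3242)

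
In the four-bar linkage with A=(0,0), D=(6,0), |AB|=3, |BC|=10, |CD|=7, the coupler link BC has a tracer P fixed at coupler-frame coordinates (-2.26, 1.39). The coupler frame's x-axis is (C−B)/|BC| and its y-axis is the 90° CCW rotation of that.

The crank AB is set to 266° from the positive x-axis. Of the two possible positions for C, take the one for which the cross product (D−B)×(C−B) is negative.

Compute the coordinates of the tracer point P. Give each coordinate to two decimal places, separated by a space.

-1.91 -0.95

A=(0,0), D=(6.00,0)
B = A + 3.00·(cos266°, sin266°) = (-0.2093, -2.9927)
|BD| = 6.8928
circle(B,10.00) ∩ circle(D,7.00): a=7.1459, h=6.9954
  candidates: C₊=(3.1907,6.4116) cross=48.218; C₋=(9.2652,-6.1918) cross=-48.218
  mode - wants cross < 0 → take C=(9.2652,-6.1918) (cross=-48.218)
ex = (C−B)/|BC| = (0.9474,-0.3199); ey = (0.3199,0.9474)
P = B + -2.26·ex + 1.39·ey = (-1.9058,-0.9527)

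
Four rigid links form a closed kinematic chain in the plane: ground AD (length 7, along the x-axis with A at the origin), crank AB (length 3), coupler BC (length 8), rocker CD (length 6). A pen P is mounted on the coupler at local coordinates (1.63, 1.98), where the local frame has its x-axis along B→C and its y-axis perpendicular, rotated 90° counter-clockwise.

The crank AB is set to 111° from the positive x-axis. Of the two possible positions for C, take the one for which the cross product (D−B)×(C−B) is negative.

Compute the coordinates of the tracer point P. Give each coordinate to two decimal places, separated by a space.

1.44 2.31

A=(0,0), D=(7.00,0)
B = A + 3.00·(cos111°, sin111°) = (-1.0751, 2.8007)
|BD| = 8.5470
circle(B,8.00) ∩ circle(D,6.00): a=5.9115, h=5.3902
  candidates: C₊=(6.2763,5.9562) cross=46.070; C₋=(2.7437,-4.2290) cross=-46.070
  mode - wants cross < 0 → take C=(2.7437,-4.2290) (cross=-46.070)
ex = (C−B)/|BC| = (0.4774,-0.8787); ey = (0.8787,0.4774)
P = B + 1.63·ex + 1.98·ey = (1.4428,2.3136)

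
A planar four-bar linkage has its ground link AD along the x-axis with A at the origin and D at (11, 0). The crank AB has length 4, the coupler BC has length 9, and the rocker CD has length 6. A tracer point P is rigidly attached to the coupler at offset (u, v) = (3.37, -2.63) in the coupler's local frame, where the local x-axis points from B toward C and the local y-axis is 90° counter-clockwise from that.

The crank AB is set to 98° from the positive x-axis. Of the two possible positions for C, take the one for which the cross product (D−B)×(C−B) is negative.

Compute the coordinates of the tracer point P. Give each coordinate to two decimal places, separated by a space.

-0.17 -0.30

A=(0,0), D=(11.00,0)
B = A + 4.00·(cos98°, sin98°) = (-0.5567, 3.9611)
|BD| = 12.2167
circle(B,9.00) ∩ circle(D,6.00): a=7.9501, h=4.2186
  candidates: C₊=(8.3317,5.3740) cross=51.537; C₋=(5.5961,-2.6073) cross=-51.537
  mode - wants cross < 0 → take C=(5.5961,-2.6073) (cross=-51.537)
ex = (C−B)/|BC| = (0.6836,-0.7298); ey = (0.7298,0.6836)
P = B + 3.37·ex + -2.63·ey = (-0.1722,-0.2964)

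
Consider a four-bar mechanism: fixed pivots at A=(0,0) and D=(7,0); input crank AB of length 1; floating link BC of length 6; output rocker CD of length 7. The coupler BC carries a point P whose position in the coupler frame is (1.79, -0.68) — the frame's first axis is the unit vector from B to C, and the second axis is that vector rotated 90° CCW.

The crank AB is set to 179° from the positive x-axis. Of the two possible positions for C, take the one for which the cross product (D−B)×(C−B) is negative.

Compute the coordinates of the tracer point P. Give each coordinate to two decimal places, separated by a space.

-0.63 -1.86

A=(0,0), D=(7.00,0)
B = A + 1.00·(cos179°, sin179°) = (-0.9998, 0.0175)
|BD| = 7.9999
circle(B,6.00) ∩ circle(D,7.00): a=3.1874, h=5.0833
  candidates: C₊=(2.1987,5.0938) cross=40.666; C₋=(2.1765,-5.0728) cross=-40.666
  mode - wants cross < 0 → take C=(2.1765,-5.0728) (cross=-40.666)
ex = (C−B)/|BC| = (0.5294,-0.8484); ey = (0.8484,0.5294)
P = B + 1.79·ex + -0.68·ey = (-0.6291,-1.8611)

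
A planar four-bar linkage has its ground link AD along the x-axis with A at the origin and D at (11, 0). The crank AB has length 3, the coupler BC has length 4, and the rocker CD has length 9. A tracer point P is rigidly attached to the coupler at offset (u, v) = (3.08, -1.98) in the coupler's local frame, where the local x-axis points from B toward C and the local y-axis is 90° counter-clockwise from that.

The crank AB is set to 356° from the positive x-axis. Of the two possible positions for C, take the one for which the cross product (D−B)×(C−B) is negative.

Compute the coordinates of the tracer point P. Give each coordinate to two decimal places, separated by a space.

A=(0,0), D=(11.00,0)
B = A + 3.00·(cos356°, sin356°) = (2.9927, -0.2093)
|BD| = 8.0100
circle(B,4.00) ∩ circle(D,9.00): a=-0.0524, h=3.9997
  candidates: C₊=(2.8358,3.7877) cross=32.037; C₋=(3.0448,-4.2089) cross=-32.037
  mode - wants cross < 0 → take C=(3.0448,-4.2089) (cross=-32.037)
ex = (C−B)/|BC| = (0.0130,-0.9999); ey = (0.9999,0.0130)
P = B + 3.08·ex + -1.98·ey = (1.0530,-3.3148)

1.05 -3.31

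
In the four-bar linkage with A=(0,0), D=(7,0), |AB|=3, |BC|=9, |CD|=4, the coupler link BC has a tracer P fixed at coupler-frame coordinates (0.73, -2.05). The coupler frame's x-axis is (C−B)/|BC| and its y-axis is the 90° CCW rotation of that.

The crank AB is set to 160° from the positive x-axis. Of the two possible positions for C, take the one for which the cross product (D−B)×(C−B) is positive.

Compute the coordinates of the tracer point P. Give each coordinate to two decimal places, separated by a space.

-1.49 -0.70

A=(0,0), D=(7.00,0)
B = A + 3.00·(cos160°, sin160°) = (-2.8191, 1.0261)
|BD| = 9.8725
circle(B,9.00) ∩ circle(D,4.00): a=8.2282, h=3.6464
  candidates: C₊=(5.7436,3.7975) cross=35.999; C₋=(4.9856,-3.4558) cross=-35.999
  mode + wants cross > 0 → take C=(5.7436,3.7975) (cross=35.999)
ex = (C−B)/|BC| = (0.9514,0.3079); ey = (-0.3079,0.9514)
P = B + 0.73·ex + -2.05·ey = (-1.4933,-0.6995)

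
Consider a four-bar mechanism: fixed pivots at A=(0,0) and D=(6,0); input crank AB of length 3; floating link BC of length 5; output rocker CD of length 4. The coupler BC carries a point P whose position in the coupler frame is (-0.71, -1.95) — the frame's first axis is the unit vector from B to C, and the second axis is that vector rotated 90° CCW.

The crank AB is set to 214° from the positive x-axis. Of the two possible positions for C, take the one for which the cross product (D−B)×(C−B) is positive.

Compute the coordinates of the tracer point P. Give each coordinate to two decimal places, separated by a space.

-2.29 -3.74

A=(0,0), D=(6.00,0)
B = A + 3.00·(cos214°, sin214°) = (-2.4871, -1.6776)
|BD| = 8.6513
circle(B,5.00) ∩ circle(D,4.00): a=4.8458, h=1.2321
  candidates: C₊=(2.0278,0.4708) cross=10.659; C₋=(2.5056,-1.9467) cross=-10.659
  mode + wants cross > 0 → take C=(2.0278,0.4708) (cross=10.659)
ex = (C−B)/|BC| = (0.9030,0.4297); ey = (-0.4297,0.9030)
P = B + -0.71·ex + -1.95·ey = (-2.2904,-3.7435)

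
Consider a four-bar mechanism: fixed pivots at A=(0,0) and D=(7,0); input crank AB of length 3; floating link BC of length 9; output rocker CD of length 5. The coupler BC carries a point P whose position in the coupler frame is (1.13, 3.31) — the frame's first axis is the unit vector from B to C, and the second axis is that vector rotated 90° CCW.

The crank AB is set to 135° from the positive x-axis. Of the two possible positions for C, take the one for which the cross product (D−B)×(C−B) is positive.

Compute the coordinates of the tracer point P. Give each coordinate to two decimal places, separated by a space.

-2.10 5.62

A=(0,0), D=(7.00,0)
B = A + 3.00·(cos135°, sin135°) = (-2.1213, 2.1213)
|BD| = 9.3647
circle(B,9.00) ∩ circle(D,5.00): a=7.6723, h=4.7049
  candidates: C₊=(6.4173,4.9659) cross=44.060; C₋=(4.2858,-4.1992) cross=-44.060
  mode + wants cross > 0 → take C=(6.4173,4.9659) (cross=44.060)
ex = (C−B)/|BC| = (0.9487,0.3161); ey = (-0.3161,0.9487)
P = B + 1.13·ex + 3.31·ey = (-2.0954,5.6188)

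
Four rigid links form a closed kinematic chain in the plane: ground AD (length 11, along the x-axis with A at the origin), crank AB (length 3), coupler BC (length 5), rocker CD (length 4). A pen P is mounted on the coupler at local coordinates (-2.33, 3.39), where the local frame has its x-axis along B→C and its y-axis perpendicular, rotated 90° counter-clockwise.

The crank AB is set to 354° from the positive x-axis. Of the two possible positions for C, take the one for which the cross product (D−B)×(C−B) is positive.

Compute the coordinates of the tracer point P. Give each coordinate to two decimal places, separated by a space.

-0.60 1.70

A=(0,0), D=(11.00,0)
B = A + 3.00·(cos354°, sin354°) = (2.9836, -0.3136)
|BD| = 8.0226
circle(B,5.00) ∩ circle(D,4.00): a=4.5722, h=2.0236
  candidates: C₊=(7.4732,1.8872) cross=16.235; C₋=(7.6314,-2.1569) cross=-16.235
  mode + wants cross > 0 → take C=(7.4732,1.8872) (cross=16.235)
ex = (C−B)/|BC| = (0.8979,0.4402); ey = (-0.4402,0.8979)
P = B + -2.33·ex + 3.39·ey = (-0.6007,1.7048)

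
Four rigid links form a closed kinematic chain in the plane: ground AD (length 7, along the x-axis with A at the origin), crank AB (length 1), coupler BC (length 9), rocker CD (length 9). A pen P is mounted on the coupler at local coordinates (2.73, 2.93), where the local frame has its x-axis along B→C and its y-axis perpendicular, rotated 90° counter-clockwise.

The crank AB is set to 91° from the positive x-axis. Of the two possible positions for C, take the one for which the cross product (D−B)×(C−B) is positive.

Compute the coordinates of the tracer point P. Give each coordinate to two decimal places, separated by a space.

-1.10 4.85

A=(0,0), D=(7.00,0)
B = A + 1.00·(cos91°, sin91°) = (-0.0175, 0.9998)
|BD| = 7.0883
circle(B,9.00) ∩ circle(D,9.00): a=3.5442, h=8.2728
  candidates: C₊=(4.6582,8.6900) cross=58.640; C₋=(2.3244,-7.6901) cross=-58.640
  mode + wants cross > 0 → take C=(4.6582,8.6900) (cross=58.640)
ex = (C−B)/|BC| = (0.5195,0.8545); ey = (-0.8545,0.5195)
P = B + 2.73·ex + 2.93·ey = (-1.1027,4.8547)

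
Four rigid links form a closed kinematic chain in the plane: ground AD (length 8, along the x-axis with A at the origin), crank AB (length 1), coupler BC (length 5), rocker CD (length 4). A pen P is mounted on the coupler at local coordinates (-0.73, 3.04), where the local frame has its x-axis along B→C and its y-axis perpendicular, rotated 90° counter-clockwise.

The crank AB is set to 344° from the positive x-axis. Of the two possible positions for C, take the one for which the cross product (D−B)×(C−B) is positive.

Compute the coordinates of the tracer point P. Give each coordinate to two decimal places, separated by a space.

A=(0,0), D=(8.00,0)
B = A + 1.00·(cos344°, sin344°) = (0.9613, -0.2756)
|BD| = 7.0441
circle(B,5.00) ∩ circle(D,4.00): a=4.1609, h=2.7725
  candidates: C₊=(5.0105,2.6576) cross=19.530; C₋=(5.2275,-2.8832) cross=-19.530
  mode + wants cross > 0 → take C=(5.0105,2.6576) (cross=19.530)
ex = (C−B)/|BC| = (0.8098,0.5866); ey = (-0.5866,0.8098)
P = B + -0.73·ex + 3.04·ey = (-1.4133,1.7580)

-1.41 1.76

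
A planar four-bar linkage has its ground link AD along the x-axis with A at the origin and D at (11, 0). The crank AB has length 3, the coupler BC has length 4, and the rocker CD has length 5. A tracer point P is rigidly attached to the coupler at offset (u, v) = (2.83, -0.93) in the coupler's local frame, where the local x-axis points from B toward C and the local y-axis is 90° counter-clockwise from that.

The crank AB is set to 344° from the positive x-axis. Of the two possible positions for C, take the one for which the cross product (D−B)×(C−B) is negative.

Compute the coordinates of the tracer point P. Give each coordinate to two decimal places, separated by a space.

5.15 -2.76

A=(0,0), D=(11.00,0)
B = A + 3.00·(cos344°, sin344°) = (2.8838, -0.8269)
|BD| = 8.1582
circle(B,4.00) ∩ circle(D,5.00): a=3.5275, h=1.8859
  candidates: C₊=(6.2020,1.4068) cross=15.385; C₋=(6.5843,-2.3455) cross=-15.385
  mode - wants cross < 0 → take C=(6.5843,-2.3455) (cross=-15.385)
ex = (C−B)/|BC| = (0.9251,-0.3797); ey = (0.3797,0.9251)
P = B + 2.83·ex + -0.93·ey = (5.1488,-2.7617)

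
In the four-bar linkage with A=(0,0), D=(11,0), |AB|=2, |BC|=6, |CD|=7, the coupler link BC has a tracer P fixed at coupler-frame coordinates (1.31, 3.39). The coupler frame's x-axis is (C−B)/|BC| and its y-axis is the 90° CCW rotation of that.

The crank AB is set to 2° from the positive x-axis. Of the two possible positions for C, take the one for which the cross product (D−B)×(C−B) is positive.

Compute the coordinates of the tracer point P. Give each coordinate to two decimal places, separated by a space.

A=(0,0), D=(11.00,0)
B = A + 2.00·(cos2°, sin2°) = (1.9988, 0.0698)
|BD| = 9.0015
circle(B,6.00) ∩ circle(D,7.00): a=3.7786, h=4.6607
  candidates: C₊=(5.8134,4.7010) cross=41.953; C₋=(5.7412,-4.6200) cross=-41.953
  mode + wants cross > 0 → take C=(5.8134,4.7010) (cross=41.953)
ex = (C−B)/|BC| = (0.6358,0.7719); ey = (-0.7719,0.6358)
P = B + 1.31·ex + 3.39·ey = (0.2150,3.2362)

0.22 3.24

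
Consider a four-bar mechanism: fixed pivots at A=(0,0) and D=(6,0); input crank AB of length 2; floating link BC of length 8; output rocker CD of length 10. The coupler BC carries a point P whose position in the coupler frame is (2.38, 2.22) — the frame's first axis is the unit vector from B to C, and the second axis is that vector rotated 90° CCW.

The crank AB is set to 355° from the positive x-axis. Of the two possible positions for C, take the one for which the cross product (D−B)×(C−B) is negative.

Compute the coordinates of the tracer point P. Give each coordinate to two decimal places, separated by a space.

3.49 -3.06

A=(0,0), D=(6.00,0)
B = A + 2.00·(cos355°, sin355°) = (1.9924, -0.1743)
|BD| = 4.0114
circle(B,8.00) ∩ circle(D,10.00): a=-2.4815, h=7.6054
  candidates: C₊=(-0.8173,7.3161) cross=30.508; C₋=(-0.1563,-7.8804) cross=-30.508
  mode - wants cross < 0 → take C=(-0.1563,-7.8804) (cross=-30.508)
ex = (C−B)/|BC| = (-0.2686,-0.9633); ey = (0.9633,-0.2686)
P = B + 2.38·ex + 2.22·ey = (3.4916,-3.0631)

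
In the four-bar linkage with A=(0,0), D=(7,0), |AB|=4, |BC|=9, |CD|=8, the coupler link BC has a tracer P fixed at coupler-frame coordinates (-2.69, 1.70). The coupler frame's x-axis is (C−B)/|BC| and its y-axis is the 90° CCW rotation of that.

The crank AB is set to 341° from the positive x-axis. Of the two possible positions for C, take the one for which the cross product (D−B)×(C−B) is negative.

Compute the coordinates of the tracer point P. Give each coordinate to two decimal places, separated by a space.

A=(0,0), D=(7.00,0)
B = A + 4.00·(cos341°, sin341°) = (3.7821, -1.3023)
|BD| = 3.4714
circle(B,9.00) ∩ circle(D,8.00): a=4.1843, h=7.9682
  candidates: C₊=(4.6716,7.6537) cross=27.661; C₋=(10.6499,-7.1188) cross=-27.661
  mode - wants cross < 0 → take C=(10.6499,-7.1188) (cross=-27.661)
ex = (C−B)/|BC| = (0.7631,-0.6463); ey = (0.6463,0.7631)
P = B + -2.69·ex + 1.70·ey = (2.8280,1.7335)

2.83 1.73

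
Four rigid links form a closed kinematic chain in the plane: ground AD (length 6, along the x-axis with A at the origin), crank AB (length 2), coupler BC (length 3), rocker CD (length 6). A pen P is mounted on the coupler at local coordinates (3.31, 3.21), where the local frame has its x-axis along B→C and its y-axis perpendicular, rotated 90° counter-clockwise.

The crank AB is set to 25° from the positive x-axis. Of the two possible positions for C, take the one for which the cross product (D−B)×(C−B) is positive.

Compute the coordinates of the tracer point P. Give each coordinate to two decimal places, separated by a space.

A=(0,0), D=(6.00,0)
B = A + 2.00·(cos25°, sin25°) = (1.8126, 0.8452)
|BD| = 4.2718
circle(B,3.00) ∩ circle(D,6.00): a=-1.0243, h=2.8197
  candidates: C₊=(1.3665,3.8119) cross=12.045; C₋=(0.2506,-1.7161) cross=-12.045
  mode + wants cross > 0 → take C=(1.3665,3.8119) (cross=12.045)
ex = (C−B)/|BC| = (-0.1487,0.9889); ey = (-0.9889,-0.1487)
P = B + 3.31·ex + 3.21·ey = (-1.8539,3.6411)

-1.85 3.64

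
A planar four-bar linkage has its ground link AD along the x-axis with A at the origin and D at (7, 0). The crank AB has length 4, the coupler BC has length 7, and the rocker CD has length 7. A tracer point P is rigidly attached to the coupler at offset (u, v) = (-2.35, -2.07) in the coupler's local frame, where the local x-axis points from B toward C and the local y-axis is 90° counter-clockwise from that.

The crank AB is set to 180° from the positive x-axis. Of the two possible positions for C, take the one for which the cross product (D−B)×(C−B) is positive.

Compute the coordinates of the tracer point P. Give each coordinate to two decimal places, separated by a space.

-4.57 -3.08

A=(0,0), D=(7.00,0)
B = A + 4.00·(cos180°, sin180°) = (-4.0000, 0.0000)
|BD| = 11.0000
circle(B,7.00) ∩ circle(D,7.00): a=5.5000, h=4.3301
  candidates: C₊=(1.5000,4.3301) cross=47.631; C₋=(1.5000,-4.3301) cross=-47.631
  mode + wants cross > 0 → take C=(1.5000,4.3301) (cross=47.631)
ex = (C−B)/|BC| = (0.7857,0.6186); ey = (-0.6186,0.7857)
P = B + -2.35·ex + -2.07·ey = (-4.5659,-3.0801)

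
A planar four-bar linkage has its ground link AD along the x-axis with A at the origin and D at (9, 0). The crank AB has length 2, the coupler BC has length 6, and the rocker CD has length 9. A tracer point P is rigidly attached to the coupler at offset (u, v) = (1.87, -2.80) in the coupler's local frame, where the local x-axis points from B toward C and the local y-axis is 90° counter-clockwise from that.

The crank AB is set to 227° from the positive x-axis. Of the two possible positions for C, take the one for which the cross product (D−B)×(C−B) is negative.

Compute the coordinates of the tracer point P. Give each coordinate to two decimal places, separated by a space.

A=(0,0), D=(9.00,0)
B = A + 2.00·(cos227°, sin227°) = (-1.3640, -1.4627)
|BD| = 10.4667
circle(B,6.00) ∩ circle(D,9.00): a=3.0837, h=5.1469
  candidates: C₊=(0.9701,4.0647) cross=53.871; C₋=(2.4087,-6.1282) cross=-53.871
  mode - wants cross < 0 → take C=(2.4087,-6.1282) (cross=-53.871)
ex = (C−B)/|BC| = (0.6288,-0.7776); ey = (0.7776,0.6288)
P = B + 1.87·ex + -2.80·ey = (-2.3654,-4.6774)

-2.37 -4.68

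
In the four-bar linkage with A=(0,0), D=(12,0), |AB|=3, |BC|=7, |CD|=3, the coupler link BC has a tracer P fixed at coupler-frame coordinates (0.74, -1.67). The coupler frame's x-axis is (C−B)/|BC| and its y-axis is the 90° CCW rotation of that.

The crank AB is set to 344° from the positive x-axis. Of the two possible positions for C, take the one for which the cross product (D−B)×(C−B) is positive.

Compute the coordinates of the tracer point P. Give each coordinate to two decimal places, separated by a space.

4.15 -2.14

A=(0,0), D=(12.00,0)
B = A + 3.00·(cos344°, sin344°) = (2.8838, -0.8269)
|BD| = 9.1536
circle(B,7.00) ∩ circle(D,3.00): a=6.7617, h=1.8108
  candidates: C₊=(9.4543,1.5873) cross=16.575; C₋=(9.7815,-2.0194) cross=-16.575
  mode + wants cross > 0 → take C=(9.4543,1.5873) (cross=16.575)
ex = (C−B)/|BC| = (0.9386,0.3449); ey = (-0.3449,0.9386)
P = B + 0.74·ex + -1.67·ey = (4.1543,-2.1392)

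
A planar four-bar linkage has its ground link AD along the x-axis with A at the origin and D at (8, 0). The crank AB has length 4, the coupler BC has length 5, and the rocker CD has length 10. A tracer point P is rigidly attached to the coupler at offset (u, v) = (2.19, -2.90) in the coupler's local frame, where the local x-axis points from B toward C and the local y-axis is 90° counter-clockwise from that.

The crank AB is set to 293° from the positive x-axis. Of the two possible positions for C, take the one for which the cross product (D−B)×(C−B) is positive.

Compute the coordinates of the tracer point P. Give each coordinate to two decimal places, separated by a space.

A=(0,0), D=(8.00,0)
B = A + 4.00·(cos293°, sin293°) = (1.5629, -3.6820)
|BD| = 7.4157
circle(B,5.00) ∩ circle(D,10.00): a=-1.3489, h=4.8146
  candidates: C₊=(-1.9985,-0.1726) cross=35.704; C₋=(2.7825,-8.5310) cross=-35.704
  mode + wants cross > 0 → take C=(-1.9985,-0.1726) (cross=35.704)
ex = (C−B)/|BC| = (-0.7123,0.7019); ey = (-0.7019,-0.7123)
P = B + 2.19·ex + -2.90·ey = (2.0385,-0.0793)

2.04 -0.08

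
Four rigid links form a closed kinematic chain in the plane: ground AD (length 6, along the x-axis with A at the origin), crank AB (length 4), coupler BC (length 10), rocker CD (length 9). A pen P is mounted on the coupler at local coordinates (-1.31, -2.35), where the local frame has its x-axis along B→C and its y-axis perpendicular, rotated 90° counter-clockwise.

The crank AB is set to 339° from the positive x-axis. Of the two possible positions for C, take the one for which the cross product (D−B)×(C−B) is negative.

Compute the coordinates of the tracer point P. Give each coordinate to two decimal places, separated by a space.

1.46 -2.88

A=(0,0), D=(6.00,0)
B = A + 4.00·(cos339°, sin339°) = (3.7343, -1.4335)
|BD| = 2.6811
circle(B,10.00) ∩ circle(D,9.00): a=4.8839, h=8.7263
  candidates: C₊=(3.1959,8.5520) cross=23.396; C₋=(12.5271,-6.1965) cross=-23.396
  mode - wants cross < 0 → take C=(12.5271,-6.1965) (cross=-23.396)
ex = (C−B)/|BC| = (0.8793,-0.4763); ey = (0.4763,0.8793)
P = B + -1.31·ex + -2.35·ey = (1.4632,-2.8758)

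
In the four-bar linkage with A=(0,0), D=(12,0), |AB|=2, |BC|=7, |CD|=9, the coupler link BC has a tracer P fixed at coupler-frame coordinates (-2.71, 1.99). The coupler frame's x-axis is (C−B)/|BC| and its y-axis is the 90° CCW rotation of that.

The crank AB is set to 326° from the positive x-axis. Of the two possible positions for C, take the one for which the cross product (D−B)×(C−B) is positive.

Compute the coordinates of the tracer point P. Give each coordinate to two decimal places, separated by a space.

-1.30 -2.71

A=(0,0), D=(12.00,0)
B = A + 2.00·(cos326°, sin326°) = (1.6581, -1.1184)
|BD| = 10.4022
circle(B,7.00) ∩ circle(D,9.00): a=3.6630, h=5.9651
  candidates: C₊=(4.6585,5.2060) cross=62.050; C₋=(5.9412,-6.6551) cross=-62.050
  mode + wants cross > 0 → take C=(4.6585,5.2060) (cross=62.050)
ex = (C−B)/|BC| = (0.4286,0.9035); ey = (-0.9035,0.4286)
P = B + -2.71·ex + 1.99·ey = (-1.3014,-2.7138)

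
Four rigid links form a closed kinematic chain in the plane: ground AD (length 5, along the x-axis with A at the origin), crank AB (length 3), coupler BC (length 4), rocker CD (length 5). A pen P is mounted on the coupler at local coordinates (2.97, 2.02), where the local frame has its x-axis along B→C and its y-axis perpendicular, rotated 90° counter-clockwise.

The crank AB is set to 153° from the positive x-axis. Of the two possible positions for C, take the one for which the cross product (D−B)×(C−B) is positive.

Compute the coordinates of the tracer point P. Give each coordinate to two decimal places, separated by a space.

A=(0,0), D=(5.00,0)
B = A + 3.00·(cos153°, sin153°) = (-2.6730, 1.3620)
|BD| = 7.7930
circle(B,4.00) ∩ circle(D,5.00): a=3.3190, h=2.2325
  candidates: C₊=(0.9851,2.9800) cross=17.398; C₋=(0.2048,-1.4162) cross=-17.398
  mode + wants cross > 0 → take C=(0.9851,2.9800) (cross=17.398)
ex = (C−B)/|BC| = (0.9145,0.4045); ey = (-0.4045,0.9145)
P = B + 2.97·ex + 2.02·ey = (-0.7740,4.4107)

-0.77 4.41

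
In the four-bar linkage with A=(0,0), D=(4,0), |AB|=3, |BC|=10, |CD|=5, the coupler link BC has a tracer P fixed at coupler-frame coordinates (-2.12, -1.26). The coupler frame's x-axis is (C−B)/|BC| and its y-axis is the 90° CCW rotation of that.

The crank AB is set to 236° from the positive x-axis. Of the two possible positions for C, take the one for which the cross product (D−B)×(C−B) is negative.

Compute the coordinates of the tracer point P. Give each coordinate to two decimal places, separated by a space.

-3.80 -3.74

A=(0,0), D=(4.00,0)
B = A + 3.00·(cos236°, sin236°) = (-1.6776, -2.4871)
|BD| = 6.1984
circle(B,10.00) ∩ circle(D,5.00): a=9.1491, h=4.0365
  candidates: C₊=(5.0831,4.8813) cross=25.020; C₋=(8.3224,-2.5134) cross=-25.020
  mode - wants cross < 0 → take C=(8.3224,-2.5134) (cross=-25.020)
ex = (C−B)/|BC| = (1.0000,-0.0026); ey = (0.0026,1.0000)
P = B + -2.12·ex + -1.26·ey = (-3.8009,-3.7415)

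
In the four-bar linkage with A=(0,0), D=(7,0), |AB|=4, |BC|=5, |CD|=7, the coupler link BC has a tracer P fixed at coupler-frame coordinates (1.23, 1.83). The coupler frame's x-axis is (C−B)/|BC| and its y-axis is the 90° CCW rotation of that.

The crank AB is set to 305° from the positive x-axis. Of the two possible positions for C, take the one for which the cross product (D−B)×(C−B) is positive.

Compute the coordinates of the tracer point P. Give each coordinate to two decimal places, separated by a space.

A=(0,0), D=(7.00,0)
B = A + 4.00·(cos305°, sin305°) = (2.2943, -3.2766)
|BD| = 5.7341
circle(B,5.00) ∩ circle(D,7.00): a=0.7743, h=4.9397
  candidates: C₊=(0.1071,1.2196) cross=28.325; C₋=(5.7524,-6.8879) cross=-28.325
  mode + wants cross > 0 → take C=(0.1071,1.2196) (cross=28.325)
ex = (C−B)/|BC| = (-0.4374,0.8992); ey = (-0.8992,-0.4374)
P = B + 1.23·ex + 1.83·ey = (0.1106,-2.9711)

0.11 -2.97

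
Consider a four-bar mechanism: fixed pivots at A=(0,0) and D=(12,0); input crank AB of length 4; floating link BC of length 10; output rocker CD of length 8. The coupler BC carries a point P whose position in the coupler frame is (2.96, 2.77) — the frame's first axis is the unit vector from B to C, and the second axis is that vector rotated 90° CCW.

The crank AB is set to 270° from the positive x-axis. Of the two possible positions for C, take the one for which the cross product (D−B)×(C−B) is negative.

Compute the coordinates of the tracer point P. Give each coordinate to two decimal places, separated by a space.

3.75 -2.46

A=(0,0), D=(12.00,0)
B = A + 4.00·(cos270°, sin270°) = (-0.0000, -4.0000)
|BD| = 12.6491
circle(B,10.00) ∩ circle(D,8.00): a=7.7476, h=6.3226
  candidates: C₊=(5.3506,4.4481) cross=79.975; C₋=(9.3494,-7.5481) cross=-79.975
  mode - wants cross < 0 → take C=(9.3494,-7.5481) (cross=-79.975)
ex = (C−B)/|BC| = (0.9349,-0.3548); ey = (0.3548,0.9349)
P = B + 2.96·ex + 2.77·ey = (3.7502,-2.4605)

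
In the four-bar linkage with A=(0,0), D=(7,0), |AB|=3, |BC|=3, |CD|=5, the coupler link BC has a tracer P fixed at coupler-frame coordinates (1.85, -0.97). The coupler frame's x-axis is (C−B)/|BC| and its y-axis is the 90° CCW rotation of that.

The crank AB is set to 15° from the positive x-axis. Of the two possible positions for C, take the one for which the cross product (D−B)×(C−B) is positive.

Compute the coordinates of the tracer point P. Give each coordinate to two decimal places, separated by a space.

A=(0,0), D=(7.00,0)
B = A + 3.00·(cos15°, sin15°) = (2.8978, 0.7765)
|BD| = 4.1751
circle(B,3.00) ∩ circle(D,5.00): a=0.1714, h=2.9951
  candidates: C₊=(3.6232,3.6874) cross=12.505; C₋=(2.5092,-2.1983) cross=-12.505
  mode + wants cross > 0 → take C=(3.6232,3.6874) (cross=12.505)
ex = (C−B)/|BC| = (0.2418,0.9703); ey = (-0.9703,0.2418)
P = B + 1.85·ex + -0.97·ey = (4.2863,2.3370)

4.29 2.34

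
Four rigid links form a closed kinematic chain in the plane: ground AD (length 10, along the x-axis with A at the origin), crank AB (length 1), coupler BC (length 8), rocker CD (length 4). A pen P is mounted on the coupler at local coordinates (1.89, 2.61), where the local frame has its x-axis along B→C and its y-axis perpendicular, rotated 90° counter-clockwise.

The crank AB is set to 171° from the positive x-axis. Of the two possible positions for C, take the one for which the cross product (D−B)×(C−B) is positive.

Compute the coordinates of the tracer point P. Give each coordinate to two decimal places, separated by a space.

A=(0,0), D=(10.00,0)
B = A + 1.00·(cos171°, sin171°) = (-0.9877, 0.1564)
|BD| = 10.9888
circle(B,8.00) ∩ circle(D,4.00): a=7.6784, h=2.2453
  candidates: C₊=(6.7219,2.2922) cross=24.674; C₋=(6.6580,-2.1980) cross=-24.674
  mode + wants cross > 0 → take C=(6.7219,2.2922) (cross=24.674)
ex = (C−B)/|BC| = (0.9637,0.2670); ey = (-0.2670,0.9637)
P = B + 1.89·ex + 2.61·ey = (0.1369,3.1763)

0.14 3.18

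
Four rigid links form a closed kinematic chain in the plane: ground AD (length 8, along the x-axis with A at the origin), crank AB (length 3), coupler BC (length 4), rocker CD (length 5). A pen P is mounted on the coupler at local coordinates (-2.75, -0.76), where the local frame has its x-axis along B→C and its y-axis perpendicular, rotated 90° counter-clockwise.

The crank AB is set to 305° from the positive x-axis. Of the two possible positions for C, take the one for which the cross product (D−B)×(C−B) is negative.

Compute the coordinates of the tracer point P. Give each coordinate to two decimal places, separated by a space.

-1.08 -1.93

A=(0,0), D=(8.00,0)
B = A + 3.00·(cos305°, sin305°) = (1.7207, -2.4575)
|BD| = 6.7430
circle(B,4.00) ∩ circle(D,5.00): a=2.7042, h=2.9475
  candidates: C₊=(3.1647,1.2728) cross=19.875; C₋=(5.3131,-4.2167) cross=-19.875
  mode - wants cross < 0 → take C=(5.3131,-4.2167) (cross=-19.875)
ex = (C−B)/|BC| = (0.8981,-0.4398); ey = (0.4398,0.8981)
P = B + -2.75·ex + -0.76·ey = (-1.0833,-1.9305)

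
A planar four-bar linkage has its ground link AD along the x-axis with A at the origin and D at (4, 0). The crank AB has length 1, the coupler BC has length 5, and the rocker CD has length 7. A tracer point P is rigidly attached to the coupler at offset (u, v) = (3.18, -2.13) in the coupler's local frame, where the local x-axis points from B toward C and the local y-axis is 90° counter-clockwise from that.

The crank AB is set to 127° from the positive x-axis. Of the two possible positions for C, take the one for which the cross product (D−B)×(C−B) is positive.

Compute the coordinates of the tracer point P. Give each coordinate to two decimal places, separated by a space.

A=(0,0), D=(4.00,0)
B = A + 1.00·(cos127°, sin127°) = (-0.6018, 0.7986)
|BD| = 4.6706
circle(B,5.00) ∩ circle(D,7.00): a=-0.2340, h=4.9945
  candidates: C₊=(0.0217,5.7596) cross=23.327; C₋=(-1.6864,-4.0823) cross=-23.327
  mode + wants cross > 0 → take C=(0.0217,5.7596) (cross=23.327)
ex = (C−B)/|BC| = (0.1247,0.9922); ey = (-0.9922,0.1247)
P = B + 3.18·ex + -2.13·ey = (1.9081,3.6882)

1.91 3.69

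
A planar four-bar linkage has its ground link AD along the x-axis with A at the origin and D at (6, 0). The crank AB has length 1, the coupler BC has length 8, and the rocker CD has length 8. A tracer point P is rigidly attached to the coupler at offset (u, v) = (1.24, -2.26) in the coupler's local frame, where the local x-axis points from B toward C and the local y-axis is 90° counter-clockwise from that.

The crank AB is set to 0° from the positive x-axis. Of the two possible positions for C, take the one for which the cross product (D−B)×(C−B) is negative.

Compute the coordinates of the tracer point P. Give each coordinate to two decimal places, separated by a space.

-0.76 -1.88

A=(0,0), D=(6.00,0)
B = A + 1.00·(cos0°, sin0°) = (1.0000, 0.0000)
|BD| = 5.0000
circle(B,8.00) ∩ circle(D,8.00): a=2.5000, h=7.5993
  candidates: C₊=(3.5000,7.5993) cross=37.997; C₋=(3.5000,-7.5993) cross=-37.997
  mode - wants cross < 0 → take C=(3.5000,-7.5993) (cross=-37.997)
ex = (C−B)/|BC| = (0.3125,-0.9499); ey = (0.9499,0.3125)
P = B + 1.24·ex + -2.26·ey = (-0.7593,-1.8841)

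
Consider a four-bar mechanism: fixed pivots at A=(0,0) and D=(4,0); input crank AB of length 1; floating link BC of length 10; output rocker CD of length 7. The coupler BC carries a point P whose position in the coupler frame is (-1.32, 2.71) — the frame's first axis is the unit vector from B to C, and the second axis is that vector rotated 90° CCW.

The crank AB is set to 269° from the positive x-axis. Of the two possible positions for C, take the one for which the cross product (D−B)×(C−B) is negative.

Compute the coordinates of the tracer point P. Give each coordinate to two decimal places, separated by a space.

A=(0,0), D=(4.00,0)
B = A + 1.00·(cos269°, sin269°) = (-0.0175, -0.9998)
|BD| = 4.1400
circle(B,10.00) ∩ circle(D,7.00): a=8.2294, h=5.6813
  candidates: C₊=(6.5963,6.5007) cross=23.520; C₋=(9.3404,-4.5255) cross=-23.520
  mode - wants cross < 0 → take C=(9.3404,-4.5255) (cross=-23.520)
ex = (C−B)/|BC| = (0.9358,-0.3526); ey = (0.3526,0.9358)
P = B + -1.32·ex + 2.71·ey = (-0.2973,2.0015)

-0.30 2.00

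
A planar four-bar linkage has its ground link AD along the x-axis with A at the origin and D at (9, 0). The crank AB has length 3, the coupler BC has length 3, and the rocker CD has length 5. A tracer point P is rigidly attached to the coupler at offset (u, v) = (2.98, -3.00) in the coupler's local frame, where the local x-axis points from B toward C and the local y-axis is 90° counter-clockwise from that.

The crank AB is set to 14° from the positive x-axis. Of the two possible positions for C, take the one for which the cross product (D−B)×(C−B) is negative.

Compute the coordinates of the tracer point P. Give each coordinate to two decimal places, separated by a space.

A=(0,0), D=(9.00,0)
B = A + 3.00·(cos14°, sin14°) = (2.9109, 0.7258)
|BD| = 6.1322
circle(B,3.00) ∩ circle(D,5.00): a=1.7615, h=2.4284
  candidates: C₊=(4.9474,2.9286) cross=14.891; C₋=(4.3726,-1.8940) cross=-14.891
  mode - wants cross < 0 → take C=(4.3726,-1.8940) (cross=-14.891)
ex = (C−B)/|BC| = (0.4872,-0.8733); ey = (0.8733,0.4872)
P = B + 2.98·ex + -3.00·ey = (1.7431,-3.3383)

1.74 -3.34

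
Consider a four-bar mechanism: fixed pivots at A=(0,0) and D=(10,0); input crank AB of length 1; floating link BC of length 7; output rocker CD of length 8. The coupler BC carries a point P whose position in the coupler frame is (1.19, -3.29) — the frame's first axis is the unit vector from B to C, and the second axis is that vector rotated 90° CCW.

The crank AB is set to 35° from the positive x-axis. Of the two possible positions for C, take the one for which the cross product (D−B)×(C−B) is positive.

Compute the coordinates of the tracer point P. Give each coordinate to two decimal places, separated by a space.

A=(0,0), D=(10.00,0)
B = A + 1.00·(cos35°, sin35°) = (0.8192, 0.5736)
|BD| = 9.1987
circle(B,7.00) ∩ circle(D,8.00): a=3.7840, h=5.8891
  candidates: C₊=(4.9630,6.2152) cross=54.172; C₋=(4.2286,-5.5400) cross=-54.172
  mode + wants cross > 0 → take C=(4.9630,6.2152) (cross=54.172)
ex = (C−B)/|BC| = (0.5920,0.8059); ey = (-0.8059,0.5920)
P = B + 1.19·ex + -3.29·ey = (4.1752,-0.4150)

4.18 -0.41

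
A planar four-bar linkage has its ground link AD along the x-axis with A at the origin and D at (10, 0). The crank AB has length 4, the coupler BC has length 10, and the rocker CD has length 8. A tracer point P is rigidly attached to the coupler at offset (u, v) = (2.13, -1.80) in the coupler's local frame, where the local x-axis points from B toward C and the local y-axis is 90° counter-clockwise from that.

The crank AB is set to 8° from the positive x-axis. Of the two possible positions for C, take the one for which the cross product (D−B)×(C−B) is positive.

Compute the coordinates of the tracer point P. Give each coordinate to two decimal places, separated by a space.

6.72 0.93

A=(0,0), D=(10.00,0)
B = A + 4.00·(cos8°, sin8°) = (3.9611, 0.5567)
|BD| = 6.0645
circle(B,10.00) ∩ circle(D,8.00): a=6.0003, h=7.9997
  candidates: C₊=(10.6704,7.9719) cross=48.515; C₋=(9.2017,-7.9601) cross=-48.515
  mode + wants cross > 0 → take C=(10.6704,7.9719) (cross=48.515)
ex = (C−B)/|BC| = (0.6709,0.7415); ey = (-0.7415,0.6709)
P = B + 2.13·ex + -1.80·ey = (6.7249,0.9284)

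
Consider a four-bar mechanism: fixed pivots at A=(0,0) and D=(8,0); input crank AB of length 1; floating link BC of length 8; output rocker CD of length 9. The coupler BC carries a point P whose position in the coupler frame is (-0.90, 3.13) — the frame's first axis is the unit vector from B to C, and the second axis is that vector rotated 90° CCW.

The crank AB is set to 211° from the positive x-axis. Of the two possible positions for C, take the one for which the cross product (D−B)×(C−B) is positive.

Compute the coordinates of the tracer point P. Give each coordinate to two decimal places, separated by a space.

A=(0,0), D=(8.00,0)
B = A + 1.00·(cos211°, sin211°) = (-0.8572, -0.5150)
|BD| = 8.8721
circle(B,8.00) ∩ circle(D,9.00): a=3.4780, h=7.2044
  candidates: C₊=(2.1968,6.8791) cross=63.918; C₋=(3.0332,-7.5054) cross=-63.918
  mode + wants cross > 0 → take C=(2.1968,6.8791) (cross=63.918)
ex = (C−B)/|BC| = (0.3817,0.9243); ey = (-0.9243,0.3817)
P = B + -0.90·ex + 3.13·ey = (-4.0937,-0.1520)

-4.09 -0.15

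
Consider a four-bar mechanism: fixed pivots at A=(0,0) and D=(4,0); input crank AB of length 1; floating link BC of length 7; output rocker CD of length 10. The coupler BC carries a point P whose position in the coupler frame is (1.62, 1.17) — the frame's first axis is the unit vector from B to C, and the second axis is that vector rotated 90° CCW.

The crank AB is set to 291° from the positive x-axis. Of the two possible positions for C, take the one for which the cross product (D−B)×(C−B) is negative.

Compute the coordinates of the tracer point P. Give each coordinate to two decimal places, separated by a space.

A=(0,0), D=(4.00,0)
B = A + 1.00·(cos291°, sin291°) = (0.3584, -0.9336)
|BD| = 3.7594
circle(B,7.00) ∩ circle(D,10.00): a=-4.9033, h=4.9958
  candidates: C₊=(-5.6320,2.6880) cross=18.781; C₋=(-3.1507,-6.9905) cross=-18.781
  mode - wants cross < 0 → take C=(-3.1507,-6.9905) (cross=-18.781)
ex = (C−B)/|BC| = (-0.5013,-0.8653); ey = (0.8653,-0.5013)
P = B + 1.62·ex + 1.17·ey = (0.5586,-2.9218)

0.56 -2.92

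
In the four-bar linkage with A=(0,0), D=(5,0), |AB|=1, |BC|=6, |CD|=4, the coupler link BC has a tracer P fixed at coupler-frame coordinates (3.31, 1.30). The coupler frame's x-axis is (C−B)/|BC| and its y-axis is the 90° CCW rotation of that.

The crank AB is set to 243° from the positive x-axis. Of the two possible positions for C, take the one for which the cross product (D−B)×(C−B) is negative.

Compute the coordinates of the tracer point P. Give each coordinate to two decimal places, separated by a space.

A=(0,0), D=(5.00,0)
B = A + 1.00·(cos243°, sin243°) = (-0.4540, -0.8910)
|BD| = 5.5263
circle(B,6.00) ∩ circle(D,4.00): a=4.5727, h=3.8847
  candidates: C₊=(3.4325,3.6801) cross=21.468; C₋=(4.6852,-3.9876) cross=-21.468
  mode - wants cross < 0 → take C=(4.6852,-3.9876) (cross=-21.468)
ex = (C−B)/|BC| = (0.8565,-0.5161); ey = (0.5161,0.8565)
P = B + 3.31·ex + 1.30·ey = (3.0520,-1.4858)

3.05 -1.49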